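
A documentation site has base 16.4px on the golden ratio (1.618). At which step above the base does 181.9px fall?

5

1.618ⁿ = 181.9 / 16.4 = 11.0915
n = ln(11.0915) / ln(1.618) = 2.4062 / 0.4812 ≈ 5.00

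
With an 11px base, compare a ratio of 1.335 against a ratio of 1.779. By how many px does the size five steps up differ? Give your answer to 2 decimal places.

149.36px

At 1.335: 11.0 × 1.335⁵ = 46.6443px
At 1.779: 11.0 × 1.779⁵ = 196.0074px
Difference: 196.0074 − 46.6443 = 149.3631px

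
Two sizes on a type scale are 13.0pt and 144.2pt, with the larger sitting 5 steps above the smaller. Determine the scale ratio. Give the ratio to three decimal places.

r⁵ = 144.2 / 13.0, so r = (144.2/13.0)^(1/5).
r = 11.0923^(1/5) ≈ 1.6181

1.618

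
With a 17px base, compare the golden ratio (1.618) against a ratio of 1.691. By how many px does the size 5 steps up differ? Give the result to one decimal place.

Golden ratio: 17.0 × 1.618⁵ = 188.513px
At 1.691: 17.0 × 1.691⁵ = 235.054px
Difference: 235.054 − 188.513 = 46.541px

46.5px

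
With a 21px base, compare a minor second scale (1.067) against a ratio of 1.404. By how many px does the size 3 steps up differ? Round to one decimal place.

32.6px

Minor second: 21.0 × 1.067³ = 25.510px
At 1.404: 21.0 × 1.404³ = 58.119px
Difference: 58.119 − 25.510 = 32.609px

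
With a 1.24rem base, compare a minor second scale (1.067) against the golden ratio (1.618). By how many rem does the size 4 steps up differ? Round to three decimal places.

Minor second: 1.24 × 1.067⁴ = 1.60723rem
Golden ratio: 1.24 × 1.618⁴ = 8.49837rem
Difference: 8.49837 − 1.60723 = 6.89114rem

6.891rem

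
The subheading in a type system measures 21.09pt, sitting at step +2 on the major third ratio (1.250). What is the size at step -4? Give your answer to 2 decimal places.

5.53pt

The gap is -4 − (2) = -6 steps, so the factor is 1.250^-6.
21.09 ÷ 1.250⁶ = 21.09 ÷ 3.81470 ≈ 5.529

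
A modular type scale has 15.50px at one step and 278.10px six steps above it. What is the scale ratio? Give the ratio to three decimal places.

1.618

r⁶ = 278.10 / 15.50, so r = (278.10/15.50)^(1/6).
r = 17.9419^(1/6) ≈ 1.6180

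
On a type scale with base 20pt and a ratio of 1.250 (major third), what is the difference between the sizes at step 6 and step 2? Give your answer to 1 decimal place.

Step 2: 20.0 × 1.250² = 31.250pt
Step 6: 20.0 × 1.250⁶ = 76.294pt
Difference: 76.294 − 31.250 = 45.044pt

45.0pt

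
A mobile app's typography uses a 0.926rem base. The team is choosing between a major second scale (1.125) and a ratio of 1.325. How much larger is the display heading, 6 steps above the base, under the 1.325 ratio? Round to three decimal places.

3.134rem

Major second: 0.926 × 1.125⁶ = 1.87727rem
At 1.325: 0.926 × 1.325⁶ = 5.01079rem
Difference: 5.01079 − 1.87727 = 3.13352rem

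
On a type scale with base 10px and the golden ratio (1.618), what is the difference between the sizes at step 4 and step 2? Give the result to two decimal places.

42.36px

Step 2: 10.0 × 1.618² = 26.1792px
Step 4: 10.0 × 1.618⁴ = 68.5353px
Difference: 68.5353 − 26.1792 = 42.3561px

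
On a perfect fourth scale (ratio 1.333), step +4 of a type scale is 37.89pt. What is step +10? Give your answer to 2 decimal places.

37.89 × 1.333⁶ = 37.89 × 5.61023 ≈ 212.572

212.57pt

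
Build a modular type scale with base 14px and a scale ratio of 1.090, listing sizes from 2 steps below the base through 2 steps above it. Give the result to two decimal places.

Step -2: 14.0 ÷ 1.090² = 11.78
Step -1: 14.0 ÷ 1.090 = 12.84
Step 0: 14px
Step 1: 14.0 × 1.090 = 15.26
Step 2: 14.0 × 1.090² = 16.63

11.78px, 12.84px, 14.00px, 15.26px, 16.63px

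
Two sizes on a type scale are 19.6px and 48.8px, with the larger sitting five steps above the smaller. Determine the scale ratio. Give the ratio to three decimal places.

1.200

The ratio satisfies 19.6 × r⁵ = 48.8, so r = (48.8 / 19.6)^(1/5).
r = 2.4898^(1/5) ≈ 1.2001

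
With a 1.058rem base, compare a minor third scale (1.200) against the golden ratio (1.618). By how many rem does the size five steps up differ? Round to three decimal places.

Minor third: 1.058 × 1.200⁵ = 2.63264rem
Golden ratio: 1.058 × 1.618⁵ = 11.73217rem
Difference: 11.73217 − 2.63264 = 9.09953rem

9.100rem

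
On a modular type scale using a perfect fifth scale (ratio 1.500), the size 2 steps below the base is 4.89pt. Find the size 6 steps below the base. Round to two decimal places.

0.97pt

Moving from step -2 to step -6 is 4 steps down, so divide by r⁴.
4.89 ÷ 1.500⁴ = 4.89 ÷ 5.06250 ≈ 0.966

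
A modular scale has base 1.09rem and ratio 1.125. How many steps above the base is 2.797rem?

1.125ⁿ = 2.797 / 1.09 = 2.5661
n = ln(2.5661) / ln(1.125) = 0.9424 / 0.1178 ≈ 8.00

8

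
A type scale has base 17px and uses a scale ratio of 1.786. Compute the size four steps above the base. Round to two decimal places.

172.97px

17.0 × 1.786⁴ = 17.0 × 10.17480 ≈ 172.97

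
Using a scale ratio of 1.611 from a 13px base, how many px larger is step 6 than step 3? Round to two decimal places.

Step 3: 13.0 × 1.611³ = 54.3538px
Step 6: 13.0 × 1.611⁶ = 227.2566px
Difference: 227.2566 − 54.3538 = 172.9028px

172.90px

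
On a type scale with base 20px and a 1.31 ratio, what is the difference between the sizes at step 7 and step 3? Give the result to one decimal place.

Step 3: 20.0 × 1.31³ = 44.962px
Step 7: 20.0 × 1.31⁷ = 132.413px
Difference: 132.413 − 44.962 = 87.451px

87.5px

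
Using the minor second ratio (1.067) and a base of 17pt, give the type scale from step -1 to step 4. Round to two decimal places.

15.93pt, 17.00pt, 18.14pt, 19.35pt, 20.65pt, 22.03pt

Step -1: 17.0 ÷ 1.067 = 15.93
Step 0: 17pt
Step 1: 17.0 × 1.067 = 18.14
Step 2: 17.0 × 1.067² = 19.35
Step 3: 17.0 × 1.067³ = 20.65
Step 4: 17.0 × 1.067⁴ = 22.03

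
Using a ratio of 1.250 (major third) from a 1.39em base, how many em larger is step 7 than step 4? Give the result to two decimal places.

Step 4: 1.39 × 1.250⁴ = 3.3936em
Step 7: 1.39 × 1.250⁷ = 6.6280em
Difference: 6.6280 − 3.3936 = 3.2344em

3.23em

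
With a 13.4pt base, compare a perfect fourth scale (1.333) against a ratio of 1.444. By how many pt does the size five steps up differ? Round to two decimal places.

Perfect fourth: 13.4 × 1.333⁵ = 56.3969pt
At 1.444: 13.4 × 1.444⁵ = 84.1280pt
Difference: 84.1280 − 56.3969 = 27.7311pt

27.73pt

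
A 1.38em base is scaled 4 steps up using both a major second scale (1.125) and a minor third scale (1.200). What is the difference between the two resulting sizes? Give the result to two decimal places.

Major second: 1.38 × 1.125⁴ = 2.2105em
Minor third: 1.38 × 1.200⁴ = 2.8616em
Difference: 2.8616 − 2.2105 = 0.6511em

0.65em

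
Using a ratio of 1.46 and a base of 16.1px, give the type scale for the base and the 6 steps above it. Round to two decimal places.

Step 0: 16.1px
Step 1: 16.1 × 1.46 = 23.51
Step 2: 16.1 × 1.46² = 34.32
Step 3: 16.1 × 1.46³ = 50.11
Step 4: 16.1 × 1.46⁴ = 73.15
Step 5: 16.1 × 1.46⁵ = 106.80
Step 6: 16.1 × 1.46⁶ = 155.93

16.10px, 23.51px, 34.32px, 50.11px, 73.15px, 106.80px, 155.93px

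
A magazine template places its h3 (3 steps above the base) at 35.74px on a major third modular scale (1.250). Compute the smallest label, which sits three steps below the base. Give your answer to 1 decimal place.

The gap is -3 − (3) = -6 steps, so the factor is 1.250^-6.
35.74 ÷ 1.250⁶ = 35.74 ÷ 3.81470 ≈ 9.369

9.4px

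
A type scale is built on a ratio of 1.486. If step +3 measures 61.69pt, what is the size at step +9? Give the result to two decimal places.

61.69 × 1.486⁶ = 61.69 × 10.76745 ≈ 664.244

664.24pt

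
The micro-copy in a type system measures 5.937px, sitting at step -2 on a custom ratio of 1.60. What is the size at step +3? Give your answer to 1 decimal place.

62.3px

5.937 × 1.60⁵ = 5.937 × 10.48576 ≈ 62.254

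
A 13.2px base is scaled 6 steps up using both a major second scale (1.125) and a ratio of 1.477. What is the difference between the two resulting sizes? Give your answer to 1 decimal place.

Major second: 13.2 × 1.125⁶ = 26.760px
At 1.477: 13.2 × 1.477⁶ = 137.043px
Difference: 137.043 − 26.760 = 110.283px

110.3px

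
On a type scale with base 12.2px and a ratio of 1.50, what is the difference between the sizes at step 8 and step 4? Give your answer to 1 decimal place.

250.9px

Step 4: 12.2 × 1.50⁴ = 61.762px
Step 8: 12.2 × 1.50⁸ = 312.673px
Difference: 312.673 − 61.762 = 250.911px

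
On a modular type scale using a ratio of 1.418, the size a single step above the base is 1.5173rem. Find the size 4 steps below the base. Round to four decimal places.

1.5173 ÷ 1.418⁵ = 1.5173 ÷ 5.73299 ≈ 0.2647

0.2647rem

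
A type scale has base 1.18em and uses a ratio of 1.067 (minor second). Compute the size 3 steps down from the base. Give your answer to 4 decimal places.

Every step multiplies by the scale ratio.
1.18 ÷ 1.067³ = 1.18 ÷ 1.21477 ≈ 0.9714

0.9714em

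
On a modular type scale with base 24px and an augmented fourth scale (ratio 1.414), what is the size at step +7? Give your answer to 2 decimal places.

24.0 × 1.414⁷ = 24.0 × 11.30175 ≈ 271.24

271.24px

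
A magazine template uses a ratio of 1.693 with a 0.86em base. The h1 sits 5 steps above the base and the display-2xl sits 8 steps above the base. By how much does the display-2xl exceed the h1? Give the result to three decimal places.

46.082em

Step 5: 0.86 × 1.693⁵ = 11.96143em
Step 8: 0.86 × 1.693⁸ = 58.04357em
Difference: 58.04357 − 11.96143 = 46.08214em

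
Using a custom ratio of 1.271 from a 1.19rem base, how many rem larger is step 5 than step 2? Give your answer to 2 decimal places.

Step 2: 1.19 × 1.271² = 1.9224rem
Step 5: 1.19 × 1.271⁵ = 3.9471rem
Difference: 3.9471 − 1.9224 = 2.0247rem

2.02rem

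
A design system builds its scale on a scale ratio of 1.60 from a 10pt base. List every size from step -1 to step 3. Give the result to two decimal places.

6.25pt, 10.00pt, 16.00pt, 25.60pt, 40.96pt

Step -1: 10.0 ÷ 1.60 = 6.25
Step 0: 10pt
Step 1: 10.0 × 1.60 = 16.00
Step 2: 10.0 × 1.60² = 25.60
Step 3: 10.0 × 1.60³ = 40.96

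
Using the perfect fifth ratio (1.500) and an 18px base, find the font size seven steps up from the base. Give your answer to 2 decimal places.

A modular type scale is a geometric sequence: sizeₙ = base × rⁿ.
18.0 × 1.500⁷ = 18.0 × 17.08594 ≈ 307.55

307.55px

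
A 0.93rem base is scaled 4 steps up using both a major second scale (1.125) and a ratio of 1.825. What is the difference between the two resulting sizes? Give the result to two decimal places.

8.83rem

Major second: 0.93 × 1.125⁴ = 1.4897rem
At 1.825: 0.93 × 1.825⁴ = 10.3165rem
Difference: 10.3165 − 1.4897 = 8.8268rem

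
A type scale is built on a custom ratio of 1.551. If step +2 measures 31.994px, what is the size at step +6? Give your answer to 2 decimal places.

Moving from step +2 to step +6 is 4 steps up, so multiply by r⁴.
31.994 × 1.551⁴ = 31.994 × 5.78692 ≈ 185.147

185.15px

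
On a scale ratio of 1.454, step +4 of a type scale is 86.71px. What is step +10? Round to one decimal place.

819.3px

86.71 × 1.454⁶ = 86.71 × 9.44901 ≈ 819.324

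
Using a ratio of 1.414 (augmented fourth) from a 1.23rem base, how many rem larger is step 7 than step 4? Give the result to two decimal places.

Step 4: 1.23 × 1.414⁴ = 4.9170rem
Step 7: 1.23 × 1.414⁷ = 13.9012rem
Difference: 13.9012 − 4.9170 = 8.9842rem

8.98rem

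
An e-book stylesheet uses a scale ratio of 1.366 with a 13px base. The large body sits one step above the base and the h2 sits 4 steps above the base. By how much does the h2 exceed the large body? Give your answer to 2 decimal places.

Step 1: 13.0 × 1.366 = 17.7580px
Step 4: 13.0 × 1.366⁴ = 45.2633px
Difference: 45.2633 − 17.7580 = 27.5053px

27.51px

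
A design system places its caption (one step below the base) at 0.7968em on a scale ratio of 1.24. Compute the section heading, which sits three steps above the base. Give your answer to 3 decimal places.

1.884em

Moving from step -1 to step +3 is 4 steps up, so multiply by r⁴.
0.7968 × 1.24⁴ = 0.7968 × 2.36421 ≈ 1.884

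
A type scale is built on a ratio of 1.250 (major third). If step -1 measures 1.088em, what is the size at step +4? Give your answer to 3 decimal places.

3.320em

1.088 × 1.250⁵ = 1.088 × 3.05176 ≈ 3.320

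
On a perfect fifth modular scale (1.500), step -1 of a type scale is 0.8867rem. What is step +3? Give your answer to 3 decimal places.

4.489rem

Moving from step -1 to step +3 is 4 steps up, so multiply by r⁴.
0.8867 × 1.500⁴ = 0.8867 × 5.06250 ≈ 4.489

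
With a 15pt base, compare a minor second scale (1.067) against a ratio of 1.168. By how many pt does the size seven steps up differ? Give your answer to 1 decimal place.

20.9pt

Minor second: 15.0 × 1.067⁷ = 23.618pt
At 1.168: 15.0 × 1.168⁷ = 44.483pt
Difference: 44.483 − 23.618 = 20.865pt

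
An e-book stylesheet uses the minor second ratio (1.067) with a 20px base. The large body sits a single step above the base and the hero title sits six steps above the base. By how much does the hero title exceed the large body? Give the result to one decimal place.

Step 1: 20.0 × 1.067 = 21.340px
Step 6: 20.0 × 1.067⁶ = 29.513px
Difference: 29.513 − 21.340 = 8.173px

8.2px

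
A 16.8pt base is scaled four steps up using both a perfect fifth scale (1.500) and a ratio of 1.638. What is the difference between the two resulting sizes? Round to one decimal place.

Perfect fifth: 16.8 × 1.500⁴ = 85.050pt
At 1.638: 16.8 × 1.638⁴ = 120.939pt
Difference: 120.939 − 85.050 = 35.889pt

35.9pt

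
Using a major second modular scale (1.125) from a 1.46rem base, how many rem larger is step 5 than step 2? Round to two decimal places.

0.78rem

Step 2: 1.46 × 1.125² = 1.8478rem
Step 5: 1.46 × 1.125⁵ = 2.6310rem
Difference: 2.6310 − 1.8478 = 0.7832rem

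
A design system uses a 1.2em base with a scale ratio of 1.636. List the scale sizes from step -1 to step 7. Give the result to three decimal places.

0.733em, 1.200em, 1.963em, 3.212em, 5.254em, 8.596em, 14.064em, 23.008em, 37.641em

Step -1: 1.2 ÷ 1.636 = 0.733
Step 0: 1.2em
Step 1: 1.2 × 1.636 = 1.963
Step 2: 1.2 × 1.636² = 3.212
Step 3: 1.2 × 1.636³ = 5.254
Step 4: 1.2 × 1.636⁴ = 8.596
Step 5: 1.2 × 1.636⁵ = 14.064
Step 6: 1.2 × 1.636⁶ = 23.008
Step 7: 1.2 × 1.636⁷ = 37.641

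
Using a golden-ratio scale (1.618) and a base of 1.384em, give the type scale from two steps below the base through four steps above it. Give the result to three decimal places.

Step -2: 1.384 ÷ 1.618² = 0.529
Step -1: 1.384 ÷ 1.618 = 0.855
Step 0: 1.384em
Step 1: 1.384 × 1.618 = 2.239
Step 2: 1.384 × 1.618² = 3.623
Step 3: 1.384 × 1.618³ = 5.862
Step 4: 1.384 × 1.618⁴ = 9.485

0.529em, 0.855em, 1.384em, 2.239em, 3.623em, 5.862em, 9.485em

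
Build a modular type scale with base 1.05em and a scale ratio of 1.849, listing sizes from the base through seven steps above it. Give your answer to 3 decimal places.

Step 0: 1.05em
Step 1: 1.05 × 1.849 = 1.941
Step 2: 1.05 × 1.849² = 3.590
Step 3: 1.05 × 1.849³ = 6.637
Step 4: 1.05 × 1.849⁴ = 12.273
Step 5: 1.05 × 1.849⁵ = 22.692
Step 6: 1.05 × 1.849⁶ = 41.958
Step 7: 1.05 × 1.849⁷ = 77.580

1.050em, 1.941em, 3.590em, 6.637em, 12.273em, 22.692em, 41.958em, 77.580em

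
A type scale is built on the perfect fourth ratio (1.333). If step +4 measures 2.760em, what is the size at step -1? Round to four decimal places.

0.6558em

Moving from step +4 to step -1 is 5 steps down, so divide by r⁵.
2.760 ÷ 1.333⁵ = 2.760 ÷ 4.20873 ≈ 0.6558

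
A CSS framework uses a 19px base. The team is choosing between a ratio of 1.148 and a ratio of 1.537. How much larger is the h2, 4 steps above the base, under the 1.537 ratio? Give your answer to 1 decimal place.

73.0px

At 1.148: 19.0 × 1.148⁴ = 33.001px
At 1.537: 19.0 × 1.537⁴ = 106.035px
Difference: 106.035 − 33.001 = 73.034px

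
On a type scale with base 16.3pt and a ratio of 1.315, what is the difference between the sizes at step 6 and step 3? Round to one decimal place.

Step 3: 16.3 × 1.315³ = 37.065pt
Step 6: 16.3 × 1.315⁶ = 84.283pt
Difference: 84.283 − 37.065 = 47.218pt

47.2pt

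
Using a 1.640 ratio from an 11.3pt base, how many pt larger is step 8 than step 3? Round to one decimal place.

541.5pt

Step 3: 11.3 × 1.640³ = 49.844pt
Step 8: 11.3 × 1.640⁸ = 591.329pt
Difference: 591.329 − 49.844 = 541.485pt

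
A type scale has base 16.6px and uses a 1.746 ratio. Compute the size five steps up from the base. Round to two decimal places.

269.36px

A modular type scale is a geometric sequence: sizeₙ = base × rⁿ.
16.6 × 1.746⁵ = 16.6 × 16.22636 ≈ 269.36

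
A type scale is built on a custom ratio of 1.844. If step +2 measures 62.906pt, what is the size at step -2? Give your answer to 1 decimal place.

5.4pt

Moving from step +2 to step -2 is 4 steps down, so divide by r⁴.
62.906 ÷ 1.844⁴ = 62.906 ÷ 11.56228 ≈ 5.441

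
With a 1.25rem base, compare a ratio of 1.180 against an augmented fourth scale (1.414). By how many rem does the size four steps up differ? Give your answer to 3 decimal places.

2.574rem

At 1.180: 1.25 × 1.180⁴ = 2.42347rem
Augmented fourth: 1.25 × 1.414⁴ = 4.99698rem
Difference: 4.99698 − 2.42347 = 2.57351rem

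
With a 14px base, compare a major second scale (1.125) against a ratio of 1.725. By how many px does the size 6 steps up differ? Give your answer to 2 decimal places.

Major second: 14.0 × 1.125⁶ = 28.3820px
At 1.725: 14.0 × 1.725⁶ = 368.8609px
Difference: 368.8609 − 28.3820 = 340.4789px

340.48px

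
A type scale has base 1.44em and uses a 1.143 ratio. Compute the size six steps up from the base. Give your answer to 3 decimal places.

Every step multiplies by the scale ratio.
1.44 × 1.143⁶ = 1.44 × 2.22986 ≈ 3.211

3.211em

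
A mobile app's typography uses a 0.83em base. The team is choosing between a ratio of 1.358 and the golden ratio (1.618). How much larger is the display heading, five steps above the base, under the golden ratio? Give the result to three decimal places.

5.371em

At 1.358: 0.83 × 1.358⁵ = 3.83334em
Golden ratio: 0.83 × 1.618⁵ = 9.20387em
Difference: 9.20387 − 3.83334 = 5.37053em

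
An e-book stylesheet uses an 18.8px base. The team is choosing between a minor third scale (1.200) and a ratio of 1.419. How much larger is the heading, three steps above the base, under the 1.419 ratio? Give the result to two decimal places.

Minor third: 18.8 × 1.200³ = 32.4864px
At 1.419: 18.8 × 1.419³ = 53.7162px
Difference: 53.7162 − 32.4864 = 21.2298px

21.23px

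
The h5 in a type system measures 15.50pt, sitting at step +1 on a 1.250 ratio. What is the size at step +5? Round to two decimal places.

37.84pt

15.50 × 1.250⁴ = 15.50 × 2.44141 ≈ 37.842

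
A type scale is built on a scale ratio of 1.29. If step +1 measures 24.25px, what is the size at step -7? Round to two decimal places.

3.16px

24.25 ÷ 1.29⁸ = 24.25 ÷ 7.66863 ≈ 3.162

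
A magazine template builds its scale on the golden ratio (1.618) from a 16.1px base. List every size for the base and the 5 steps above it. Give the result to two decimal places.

Step 0: 16.1px
Step 1: 16.1 × 1.618 = 26.05
Step 2: 16.1 × 1.618² = 42.15
Step 3: 16.1 × 1.618³ = 68.20
Step 4: 16.1 × 1.618⁴ = 110.34
Step 5: 16.1 × 1.618⁵ = 178.53

16.10px, 26.05px, 42.15px, 68.20px, 110.34px, 178.53px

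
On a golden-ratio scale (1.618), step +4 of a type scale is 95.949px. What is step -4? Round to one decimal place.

Moving from step +4 to step -4 is 8 steps down, so divide by r⁸.
95.949 ÷ 1.618⁸ = 95.949 ÷ 46.97082 ≈ 2.043

2.0px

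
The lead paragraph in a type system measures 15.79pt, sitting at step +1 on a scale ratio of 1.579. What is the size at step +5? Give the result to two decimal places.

98.15pt

15.79 × 1.579⁴ = 15.79 × 6.21625 ≈ 98.155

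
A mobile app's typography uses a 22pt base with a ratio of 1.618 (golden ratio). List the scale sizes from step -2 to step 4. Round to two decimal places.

Step -2: 22.0 ÷ 1.618² = 8.40
Step -1: 22.0 ÷ 1.618 = 13.60
Step 0: 22pt
Step 1: 22.0 × 1.618 = 35.60
Step 2: 22.0 × 1.618² = 57.59
Step 3: 22.0 × 1.618³ = 93.19
Step 4: 22.0 × 1.618⁴ = 150.78

8.40pt, 13.60pt, 22.00pt, 35.60pt, 57.59pt, 93.19pt, 150.78pt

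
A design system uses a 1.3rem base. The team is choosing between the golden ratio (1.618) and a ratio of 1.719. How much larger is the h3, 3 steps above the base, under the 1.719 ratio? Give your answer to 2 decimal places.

Golden ratio: 1.3 × 1.618³ = 5.5065rem
At 1.719: 1.3 × 1.719³ = 6.6035rem
Difference: 6.6035 − 5.5065 = 1.0970rem

1.10rem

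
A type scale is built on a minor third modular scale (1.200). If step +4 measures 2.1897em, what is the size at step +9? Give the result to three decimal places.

5.449em

2.1897 × 1.200⁵ = 2.1897 × 2.48832 ≈ 5.449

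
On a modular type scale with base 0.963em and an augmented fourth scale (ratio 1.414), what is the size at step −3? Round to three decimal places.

0.341em

0.963 ÷ 1.414³ = 0.963 ÷ 2.82715 ≈ 0.341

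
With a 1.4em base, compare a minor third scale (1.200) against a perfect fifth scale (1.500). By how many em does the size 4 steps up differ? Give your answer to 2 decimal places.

4.18em

Minor third: 1.4 × 1.200⁴ = 2.9030em
Perfect fifth: 1.4 × 1.500⁴ = 7.0875em
Difference: 7.0875 − 2.9030 = 4.1845em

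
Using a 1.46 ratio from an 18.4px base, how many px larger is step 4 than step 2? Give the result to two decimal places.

Step 2: 18.4 × 1.46² = 39.2214px
Step 4: 18.4 × 1.46⁴ = 83.6044px
Difference: 83.6044 − 39.2214 = 44.3830px

44.38px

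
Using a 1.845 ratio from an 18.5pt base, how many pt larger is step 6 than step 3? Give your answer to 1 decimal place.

613.5pt

Step 3: 18.5 × 1.845³ = 116.188pt
Step 6: 18.5 × 1.845⁶ = 729.709pt
Difference: 729.709 − 116.188 = 613.521pt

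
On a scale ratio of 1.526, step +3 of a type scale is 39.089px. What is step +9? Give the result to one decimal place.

493.6px

The gap is 9 − (3) = 6 steps, so the factor is 1.526^6.
39.089 × 1.526⁶ = 39.089 × 12.62779 ≈ 493.608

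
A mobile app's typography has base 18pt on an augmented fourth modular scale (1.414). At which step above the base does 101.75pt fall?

1.414ⁿ = 101.75 / 18 = 5.6528
n = ln(5.6528) / ln(1.414) = 1.7321 / 0.3464 ≈ 5.00

5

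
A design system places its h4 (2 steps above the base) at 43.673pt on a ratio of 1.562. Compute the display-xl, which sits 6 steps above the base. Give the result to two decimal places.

259.98pt

Moving from step +2 to step +6 is 4 steps up, so multiply by r⁴.
43.673 × 1.562⁴ = 43.673 × 5.95284 ≈ 259.978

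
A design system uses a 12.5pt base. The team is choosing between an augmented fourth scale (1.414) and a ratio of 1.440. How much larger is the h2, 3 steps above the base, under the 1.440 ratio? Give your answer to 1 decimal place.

2.0pt

Augmented fourth: 12.5 × 1.414³ = 35.339pt
At 1.440: 12.5 × 1.440³ = 37.325pt
Difference: 37.325 − 35.339 = 1.986pt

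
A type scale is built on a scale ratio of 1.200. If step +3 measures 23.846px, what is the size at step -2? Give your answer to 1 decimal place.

9.6px

23.846 ÷ 1.200⁵ = 23.846 ÷ 2.48832 ≈ 9.583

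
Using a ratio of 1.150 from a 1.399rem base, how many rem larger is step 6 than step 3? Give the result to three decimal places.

Step 3: 1.399 × 1.150³ = 2.12770rem
Step 6: 1.399 × 1.150⁶ = 3.23597rem
Difference: 3.23597 − 2.12770 = 1.10827rem

1.108rem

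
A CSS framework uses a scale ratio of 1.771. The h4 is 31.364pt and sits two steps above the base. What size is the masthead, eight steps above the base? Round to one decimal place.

967.7pt

31.364 × 1.771⁶ = 31.364 × 30.85399 ≈ 967.705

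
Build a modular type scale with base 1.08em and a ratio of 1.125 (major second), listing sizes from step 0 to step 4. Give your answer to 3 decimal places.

1.080em, 1.215em, 1.367em, 1.538em, 1.730em

Step 0: 1.08em
Step 1: 1.08 × 1.125 = 1.215
Step 2: 1.08 × 1.125² = 1.367
Step 3: 1.08 × 1.125³ = 1.538
Step 4: 1.08 × 1.125⁴ = 1.730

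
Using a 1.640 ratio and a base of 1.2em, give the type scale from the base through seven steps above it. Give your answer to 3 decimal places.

Step 0: 1.2em
Step 1: 1.2 × 1.640 = 1.968
Step 2: 1.2 × 1.640² = 3.228
Step 3: 1.2 × 1.640³ = 5.293
Step 4: 1.2 × 1.640⁴ = 8.681
Step 5: 1.2 × 1.640⁵ = 14.236
Step 6: 1.2 × 1.640⁶ = 23.348
Step 7: 1.2 × 1.640⁷ = 38.290

1.200em, 1.968em, 3.228em, 5.293em, 8.681em, 14.236em, 23.348em, 38.290em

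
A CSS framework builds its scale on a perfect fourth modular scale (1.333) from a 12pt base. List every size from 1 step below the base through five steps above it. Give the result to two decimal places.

Step -1: 12.0 ÷ 1.333 = 9.00
Step 0: 12pt
Step 1: 12.0 × 1.333 = 16.00
Step 2: 12.0 × 1.333² = 21.32
Step 3: 12.0 × 1.333³ = 28.42
Step 4: 12.0 × 1.333⁴ = 37.89
Step 5: 12.0 × 1.333⁵ = 50.50

9.00pt, 12.00pt, 16.00pt, 21.32pt, 28.42pt, 37.89pt, 50.50pt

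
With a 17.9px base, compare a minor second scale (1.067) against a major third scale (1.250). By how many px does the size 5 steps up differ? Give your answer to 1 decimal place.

Minor second: 17.9 × 1.067⁵ = 24.756px
Major third: 17.9 × 1.250⁵ = 54.626px
Difference: 54.626 − 24.756 = 29.870px

29.9px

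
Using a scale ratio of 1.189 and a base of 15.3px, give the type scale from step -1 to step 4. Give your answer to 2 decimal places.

Step -1: 15.3 ÷ 1.189 = 12.87
Step 0: 15.3px
Step 1: 15.3 × 1.189 = 18.19
Step 2: 15.3 × 1.189² = 21.63
Step 3: 15.3 × 1.189³ = 25.72
Step 4: 15.3 × 1.189⁴ = 30.58

12.87px, 15.30px, 18.19px, 21.63px, 25.72px, 30.58px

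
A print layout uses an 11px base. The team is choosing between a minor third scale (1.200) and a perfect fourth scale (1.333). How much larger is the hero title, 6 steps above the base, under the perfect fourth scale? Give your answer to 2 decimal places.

Minor third: 11.0 × 1.200⁶ = 32.8458px
Perfect fourth: 11.0 × 1.333⁶ = 61.7126px
Difference: 61.7126 − 32.8458 = 28.8668px

28.87px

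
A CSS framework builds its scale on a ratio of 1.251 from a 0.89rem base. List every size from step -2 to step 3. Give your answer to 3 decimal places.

0.569rem, 0.711rem, 0.890rem, 1.113rem, 1.393rem, 1.742rem

Step -2: 0.89 ÷ 1.251² = 0.569
Step -1: 0.89 ÷ 1.251 = 0.711
Step 0: 0.89rem
Step 1: 0.89 × 1.251 = 1.113
Step 2: 0.89 × 1.251² = 1.393
Step 3: 0.89 × 1.251³ = 1.742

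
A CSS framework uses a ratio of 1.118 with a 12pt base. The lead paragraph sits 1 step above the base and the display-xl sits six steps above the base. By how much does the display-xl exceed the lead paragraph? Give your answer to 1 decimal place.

Step 1: 12.0 × 1.118 = 13.416pt
Step 6: 12.0 × 1.118⁶ = 23.433pt
Difference: 23.433 − 13.416 = 10.017pt

10.0pt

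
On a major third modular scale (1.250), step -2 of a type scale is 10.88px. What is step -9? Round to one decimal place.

Moving from step -2 to step -9 is 7 steps down, so divide by r⁷.
10.88 ÷ 1.250⁷ = 10.88 ÷ 4.76837 ≈ 2.282

2.3px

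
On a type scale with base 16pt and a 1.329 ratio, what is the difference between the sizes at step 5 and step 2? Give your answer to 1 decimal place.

Step 2: 16.0 × 1.329² = 28.260pt
Step 5: 16.0 × 1.329⁵ = 66.335pt
Difference: 66.335 − 28.260 = 38.075pt

38.1pt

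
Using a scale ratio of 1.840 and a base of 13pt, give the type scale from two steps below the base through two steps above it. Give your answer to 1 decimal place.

3.8pt, 7.1pt, 13.0pt, 23.9pt, 44.0pt

Step -2: 13.0 ÷ 1.840² = 3.8
Step -1: 13.0 ÷ 1.840 = 7.1
Step 0: 13pt
Step 1: 13.0 × 1.840 = 23.9
Step 2: 13.0 × 1.840² = 44.0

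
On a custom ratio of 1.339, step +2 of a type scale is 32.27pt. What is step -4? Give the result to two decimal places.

32.27 ÷ 1.339⁶ = 32.27 ÷ 5.76346 ≈ 5.599

5.60pt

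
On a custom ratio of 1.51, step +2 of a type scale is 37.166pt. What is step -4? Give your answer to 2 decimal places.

3.14pt

The gap is -4 − (2) = -6 steps, so the factor is 1.51^-6.
37.166 ÷ 1.51⁶ = 37.166 ÷ 11.85391 ≈ 3.135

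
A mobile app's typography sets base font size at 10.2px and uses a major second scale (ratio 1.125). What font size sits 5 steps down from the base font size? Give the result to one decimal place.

Every step multiplies by the scale ratio.
10.2 ÷ 1.125⁵ = 10.2 ÷ 1.80203 ≈ 5.66

5.7px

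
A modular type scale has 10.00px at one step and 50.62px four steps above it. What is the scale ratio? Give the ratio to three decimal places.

1.500

r⁴ = 50.62 / 10.00, so r = (50.62/10.00)^(1/4).
r = 5.0620^(1/4) ≈ 1.5000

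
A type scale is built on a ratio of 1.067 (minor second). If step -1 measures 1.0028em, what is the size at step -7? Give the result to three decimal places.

1.0028 ÷ 1.067⁶ = 1.0028 ÷ 1.47566 ≈ 0.680

0.680em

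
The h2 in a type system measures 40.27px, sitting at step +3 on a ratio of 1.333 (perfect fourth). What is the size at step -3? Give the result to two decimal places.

7.18px

40.27 ÷ 1.333⁶ = 40.27 ÷ 5.61023 ≈ 7.178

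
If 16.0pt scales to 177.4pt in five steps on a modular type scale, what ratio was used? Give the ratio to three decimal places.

The ratio satisfies 16.0 × r⁵ = 177.4, so r = (177.4 / 16.0)^(1/5).
r = 11.0875^(1/5) ≈ 1.6180

1.618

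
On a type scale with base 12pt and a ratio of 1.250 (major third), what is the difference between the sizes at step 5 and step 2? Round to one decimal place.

17.9pt

Step 2: 12.0 × 1.250² = 18.750pt
Step 5: 12.0 × 1.250⁵ = 36.621pt
Difference: 36.621 − 18.750 = 17.871pt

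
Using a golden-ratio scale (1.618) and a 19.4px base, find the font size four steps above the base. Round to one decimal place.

133.0px

19.4 × 1.618⁴ = 19.4 × 6.85353 ≈ 132.96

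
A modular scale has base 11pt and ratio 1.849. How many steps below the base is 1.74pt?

1.849ⁿ = 11 / 1.74 = 6.3218
n = ln(6.3218) / ln(1.849) = 1.8440 / 0.6146 ≈ 3.00

3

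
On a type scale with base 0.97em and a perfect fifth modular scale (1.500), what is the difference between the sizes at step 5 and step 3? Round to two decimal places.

Step 3: 0.97 × 1.500³ = 3.2737em
Step 5: 0.97 × 1.500⁵ = 7.3659em
Difference: 7.3659 − 3.2737 = 4.0922em

4.09em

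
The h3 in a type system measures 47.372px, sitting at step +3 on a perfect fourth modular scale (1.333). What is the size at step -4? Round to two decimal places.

Moving from step +3 to step -4 is 7 steps down, so divide by r⁷.
47.372 ÷ 1.333⁷ = 47.372 ÷ 7.47844 ≈ 6.334

6.33px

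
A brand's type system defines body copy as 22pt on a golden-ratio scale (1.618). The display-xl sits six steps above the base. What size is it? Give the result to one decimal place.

394.7pt

22.0 × 1.618⁶ = 22.0 × 17.94201 ≈ 394.72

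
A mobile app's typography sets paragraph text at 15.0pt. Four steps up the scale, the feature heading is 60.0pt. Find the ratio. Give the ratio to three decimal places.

r⁴ = 60.0 / 15.0, so r = (60.0/15.0)^(1/4).
r = 4.0000^(1/4) ≈ 1.4142

1.414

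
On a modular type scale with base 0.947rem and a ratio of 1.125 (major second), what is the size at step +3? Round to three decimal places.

A modular type scale is a geometric sequence: sizeₙ = base × rⁿ.
0.947 × 1.125³ = 0.947 × 1.42383 ≈ 1.348

1.348rem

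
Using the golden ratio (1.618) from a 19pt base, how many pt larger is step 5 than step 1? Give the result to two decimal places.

Step 1: 19.0 × 1.618 = 30.7420pt
Step 5: 19.0 × 1.618⁵ = 210.6911pt
Difference: 210.6911 − 30.7420 = 179.9491pt

179.95pt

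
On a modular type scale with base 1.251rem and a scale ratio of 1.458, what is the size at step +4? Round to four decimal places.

Each step on a modular scale multiplies by the ratio, so the size n steps from the base is base × ratioⁿ.
1.251 × 1.458⁴ = 1.251 × 4.51887 ≈ 5.6531

5.6531rem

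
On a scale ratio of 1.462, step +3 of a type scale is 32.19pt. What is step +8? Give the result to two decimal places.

215.01pt

The gap is 8 − (3) = 5 steps, so the factor is 1.462^5.
32.19 × 1.462⁵ = 32.19 × 6.67939 ≈ 215.010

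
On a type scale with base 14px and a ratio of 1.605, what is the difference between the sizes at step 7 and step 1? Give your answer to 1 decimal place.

Step 1: 14.0 × 1.605 = 22.470px
Step 7: 14.0 × 1.605⁷ = 384.108px
Difference: 384.108 − 22.470 = 361.638px

361.6px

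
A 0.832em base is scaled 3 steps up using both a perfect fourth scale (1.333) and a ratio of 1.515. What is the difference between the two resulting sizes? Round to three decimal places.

0.922em

Perfect fourth: 0.832 × 1.333³ = 1.97067em
At 1.515: 0.832 × 1.515³ = 2.89309em
Difference: 2.89309 − 1.97067 = 0.92242em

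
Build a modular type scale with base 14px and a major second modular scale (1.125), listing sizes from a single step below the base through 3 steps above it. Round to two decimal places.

Step -1: 14.0 ÷ 1.125 = 12.44
Step 0: 14px
Step 1: 14.0 × 1.125 = 15.75
Step 2: 14.0 × 1.125² = 17.72
Step 3: 14.0 × 1.125³ = 19.93

12.44px, 14.00px, 15.75px, 17.72px, 19.93px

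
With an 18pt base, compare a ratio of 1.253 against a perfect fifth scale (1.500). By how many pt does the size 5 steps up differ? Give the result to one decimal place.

81.1pt

At 1.253: 18.0 × 1.253⁵ = 55.594pt
Perfect fifth: 18.0 × 1.500⁵ = 136.688pt
Difference: 136.688 − 55.594 = 81.094pt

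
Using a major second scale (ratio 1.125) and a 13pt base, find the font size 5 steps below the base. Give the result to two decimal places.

7.21pt

13.0 ÷ 1.125⁵ = 13.0 ÷ 1.80203 ≈ 7.21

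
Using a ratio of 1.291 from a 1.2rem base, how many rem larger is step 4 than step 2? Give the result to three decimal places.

1.333rem

Step 2: 1.2 × 1.291² = 2.00002rem
Step 4: 1.2 × 1.291⁴ = 3.33339rem
Difference: 3.33339 − 2.00002 = 1.33337rem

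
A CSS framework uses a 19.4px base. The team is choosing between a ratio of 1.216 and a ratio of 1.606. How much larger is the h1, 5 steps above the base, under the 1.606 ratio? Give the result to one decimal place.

155.7px

At 1.216: 19.4 × 1.216⁵ = 51.579px
At 1.606: 19.4 × 1.606⁵ = 207.267px
Difference: 207.267 − 51.579 = 155.688px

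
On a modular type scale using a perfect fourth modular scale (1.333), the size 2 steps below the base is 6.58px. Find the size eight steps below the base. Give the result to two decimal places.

Moving from step -2 to step -8 is 6 steps down, so divide by r⁶.
6.58 ÷ 1.333⁶ = 6.58 ÷ 5.61023 ≈ 1.173

1.17px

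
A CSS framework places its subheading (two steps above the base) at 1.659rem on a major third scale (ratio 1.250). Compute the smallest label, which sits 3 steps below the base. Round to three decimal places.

0.544rem

Moving from step +2 to step -3 is 5 steps down, so divide by r⁵.
1.659 ÷ 1.250⁵ = 1.659 ÷ 3.05176 ≈ 0.544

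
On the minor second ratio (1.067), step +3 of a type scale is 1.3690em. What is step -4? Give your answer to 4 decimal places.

0.8695em

Moving from step +3 to step -4 is 7 steps down, so divide by r⁷.
1.3690 ÷ 1.067⁷ = 1.3690 ÷ 1.57453 ≈ 0.8695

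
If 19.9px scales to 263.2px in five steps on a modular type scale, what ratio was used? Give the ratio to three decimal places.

r⁵ = 263.2 / 19.9, so r = (263.2/19.9)^(1/5).
r = 13.2261^(1/5) ≈ 1.6760

1.676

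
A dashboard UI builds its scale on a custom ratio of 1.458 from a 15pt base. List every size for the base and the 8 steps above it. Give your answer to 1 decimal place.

15.0pt, 21.9pt, 31.9pt, 46.5pt, 67.8pt, 98.8pt, 144.1pt, 210.1pt, 306.3pt

Step 0: 15pt
Step 1: 15.0 × 1.458 = 21.9
Step 2: 15.0 × 1.458² = 31.9
Step 3: 15.0 × 1.458³ = 46.5
Step 4: 15.0 × 1.458⁴ = 67.8
Step 5: 15.0 × 1.458⁵ = 98.8
Step 6: 15.0 × 1.458⁶ = 144.1
Step 7: 15.0 × 1.458⁷ = 210.1
Step 8: 15.0 × 1.458⁸ = 306.3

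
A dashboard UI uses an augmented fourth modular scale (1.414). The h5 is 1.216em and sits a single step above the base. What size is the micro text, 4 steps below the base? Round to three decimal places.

0.215em

The gap is -4 − (1) = -5 steps, so the factor is 1.414^-5.
1.216 ÷ 1.414⁵ = 1.216 ÷ 5.65258 ≈ 0.215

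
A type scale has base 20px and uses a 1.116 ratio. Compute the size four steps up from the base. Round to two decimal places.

20.0 × 1.116⁴ = 20.0 × 1.55116 ≈ 31.02

31.02px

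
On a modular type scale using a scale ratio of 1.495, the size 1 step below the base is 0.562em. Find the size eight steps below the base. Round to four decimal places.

Moving from step -1 to step -8 is 7 steps down, so divide by r⁷.
0.562 ÷ 1.495⁷ = 0.562 ÷ 16.69123 ≈ 0.0337

0.0337em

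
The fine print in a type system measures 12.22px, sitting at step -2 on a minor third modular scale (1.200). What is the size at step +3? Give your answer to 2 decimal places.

30.41px

12.22 × 1.200⁵ = 12.22 × 2.48832 ≈ 30.407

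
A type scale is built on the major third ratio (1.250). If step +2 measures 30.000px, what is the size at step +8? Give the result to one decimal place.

30.000 × 1.250⁶ = 30.000 × 3.81470 ≈ 114.441

114.4px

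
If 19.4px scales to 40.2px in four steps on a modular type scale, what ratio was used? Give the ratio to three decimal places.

1.200

r⁴ = 40.2 / 19.4, so r = (40.2/19.4)^(1/4).
r = 2.0722^(1/4) ≈ 1.1998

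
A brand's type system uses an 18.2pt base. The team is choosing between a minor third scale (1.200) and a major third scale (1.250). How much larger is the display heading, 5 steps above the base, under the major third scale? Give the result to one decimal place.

Minor third: 18.2 × 1.200⁵ = 45.287pt
Major third: 18.2 × 1.250⁵ = 55.542pt
Difference: 55.542 − 45.287 = 10.255pt

10.3pt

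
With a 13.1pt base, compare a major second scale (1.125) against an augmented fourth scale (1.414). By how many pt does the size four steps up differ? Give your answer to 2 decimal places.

Major second: 13.1 × 1.125⁴ = 20.9837pt
Augmented fourth: 13.1 × 1.414⁴ = 52.3684pt
Difference: 52.3684 − 20.9837 = 31.3847pt

31.38pt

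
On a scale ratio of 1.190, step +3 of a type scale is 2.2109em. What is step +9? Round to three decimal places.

6.278em

Moving from step +3 to step +9 is 6 steps up, so multiply by r⁶.
2.2109 × 1.190⁶ = 2.2109 × 2.83976 ≈ 6.278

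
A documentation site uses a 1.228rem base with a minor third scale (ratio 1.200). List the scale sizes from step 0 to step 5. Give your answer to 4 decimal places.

Step 0: 1.228rem
Step 1: 1.228 × 1.200 = 1.4736
Step 2: 1.228 × 1.200² = 1.7683
Step 3: 1.228 × 1.200³ = 2.1220
Step 4: 1.228 × 1.200⁴ = 2.5464
Step 5: 1.228 × 1.200⁵ = 3.0557

1.2280rem, 1.4736rem, 1.7683rem, 2.1220rem, 2.5464rem, 3.0557rem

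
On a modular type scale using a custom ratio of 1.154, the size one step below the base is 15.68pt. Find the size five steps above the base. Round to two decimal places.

37.03pt

15.68 × 1.154⁶ = 15.68 × 2.36176 ≈ 37.032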